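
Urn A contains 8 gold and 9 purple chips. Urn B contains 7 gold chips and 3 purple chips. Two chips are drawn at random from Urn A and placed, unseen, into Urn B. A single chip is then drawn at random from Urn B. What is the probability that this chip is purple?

23/68

Condition on how many of the transferred chips are purple (from Urn A: 9 purple of 17; then Urn B has 12 total).
  0 purple: C(9,0)C(8,2)/C(17,2) = 7/34; then P = 3/12
  1 purple: C(9,1)C(8,1)/C(17,2) = 9/17; then P = 4/12
  2 purple: C(9,2)C(8,0)/C(17,2) = 9/34; then P = 5/12
P(purple from Urn B) = 23/68 ≈ 0.3382.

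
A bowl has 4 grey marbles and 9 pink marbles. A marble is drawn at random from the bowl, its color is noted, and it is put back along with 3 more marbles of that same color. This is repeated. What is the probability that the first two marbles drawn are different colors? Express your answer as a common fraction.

Either grey then pink, or pink then grey; after the first draw the total is 16.
P = (4/13)·(9/16) + (9/13)·(4/16) = 9/26 ≈ 0.3462.

9/26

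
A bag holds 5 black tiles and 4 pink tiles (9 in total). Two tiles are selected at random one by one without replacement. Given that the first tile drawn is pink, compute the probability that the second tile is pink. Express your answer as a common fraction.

After removing 1 pink, the bag has 3 pink out of 8 remaining.
P(second is pink | given) = 3/8 ≈ 0.3750.

3/8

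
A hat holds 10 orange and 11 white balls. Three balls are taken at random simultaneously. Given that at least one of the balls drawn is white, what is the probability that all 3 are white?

3/22

P(all 3 white) = C(11,3)/C(21,3) = 33/266; P(at least one white) = 1 − C(10,3)/C(21,3) = 121/133.
Since 'all 3 white' ⊆ 'at least one white', P(all 3 | at least one) = 33/266 / 121/133 = 3/22 ≈ 0.1364.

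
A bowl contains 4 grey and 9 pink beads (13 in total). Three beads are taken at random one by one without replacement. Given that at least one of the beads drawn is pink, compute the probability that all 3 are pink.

14/47

P(all 3 pink) = C(9,3)/C(13,3) = 42/143; P(at least one pink) = 1 − C(4,3)/C(13,3) = 141/143.
Since 'all 3 pink' ⊆ 'at least one pink', P(all 3 | at least one) = 42/143 / 141/143 = 14/47 ≈ 0.2979.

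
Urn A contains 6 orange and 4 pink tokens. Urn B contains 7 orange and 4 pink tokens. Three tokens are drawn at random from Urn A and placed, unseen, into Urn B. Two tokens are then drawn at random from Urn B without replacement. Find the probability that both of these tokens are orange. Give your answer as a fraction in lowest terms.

173/455

Condition on how many of the transferred tokens are orange (from Urn A: 6 orange of 10; then Urn B has 14 total).
  0 orange: C(6,0)C(4,3)/C(10,3) = 1/30; then P = C(7,2)/C(14,2) = 3/13
  1 orange: C(6,1)C(4,2)/C(10,3) = 3/10; then P = C(8,2)/C(14,2) = 4/13
  2 orange: C(6,2)C(4,1)/C(10,3) = 1/2; then P = C(9,2)/C(14,2) = 36/91
  3 orange: C(6,3)C(4,0)/C(10,3) = 1/6; then P = C(10,2)/C(14,2) = 45/91
P(both orange) = 173/455 ≈ 0.3802.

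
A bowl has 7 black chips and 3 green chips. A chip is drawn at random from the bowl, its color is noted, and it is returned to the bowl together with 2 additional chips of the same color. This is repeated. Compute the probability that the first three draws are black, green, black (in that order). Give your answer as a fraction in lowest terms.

9/80

Track the composition after each reinforcement of +2.
P = (7/10) · (3/12) · (9/14) = 9/80 ≈ 0.1125.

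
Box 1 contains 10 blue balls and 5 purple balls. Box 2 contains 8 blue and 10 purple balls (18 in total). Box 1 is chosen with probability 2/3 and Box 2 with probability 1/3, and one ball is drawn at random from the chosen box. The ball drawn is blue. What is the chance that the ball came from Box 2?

1/4

P(blue | Box 1) = 2/3; P(blue | Box 2) = 4/9.
P(blue) = 2/3·2/3 + 1/3·4/9 = 16/27.
By Bayes' rule, P(Box 2 | blue) = 4/27 / 16/27 = 1/4 ≈ 0.2500.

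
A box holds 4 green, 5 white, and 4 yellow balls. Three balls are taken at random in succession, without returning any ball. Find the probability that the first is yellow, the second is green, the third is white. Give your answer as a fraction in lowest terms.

20/429

Multiply the conditional probability of each draw in order, without replacement, so each draw removes one from its color and from the total.
P = (4/13) · (4/12) · (5/11) = 20/429 ≈ 0.0466.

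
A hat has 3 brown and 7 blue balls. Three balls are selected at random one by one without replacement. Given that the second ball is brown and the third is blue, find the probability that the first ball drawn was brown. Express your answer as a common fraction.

P(first=brown and the second ball is brown and the third is blue) = (3/10)·(2/9)·(7/8) = 7/120.
P(E) = Σ over first color = 7/120 + 7/40 = 7/30.
By Bayes, P(first=brown | E) = 7/120 / 7/30 = 1/4 ≈ 0.2500.

1/4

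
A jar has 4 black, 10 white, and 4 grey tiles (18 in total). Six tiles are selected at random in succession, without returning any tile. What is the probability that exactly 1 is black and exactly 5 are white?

Unordered draws without replacement: count favorable combinations over C(18,6).
Favorable = C(4,1) · C(10,5) · C(4,0) = 1008; total = C(18,6) = 18564.
P = 1008/18564 = 12/221 ≈ 0.0543.

12/221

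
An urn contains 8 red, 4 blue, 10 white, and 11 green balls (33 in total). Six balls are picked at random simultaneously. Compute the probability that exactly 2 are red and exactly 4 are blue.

1/39556

Unordered draws without replacement: count favorable combinations over C(33,6).
Favorable = C(8,2) · C(4,4) · C(10,0) · C(11,0) = 28; total = C(33,6) = 1107568.
P = 28/1107568 = 1/39556 ≈ 0.0000.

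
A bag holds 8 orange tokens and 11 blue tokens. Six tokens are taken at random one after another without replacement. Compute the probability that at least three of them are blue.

539/646

Sum the hypergeometric tail for j = 3,…,6 blue tokens.
Favorable = C(11,3)·C(8,3) + C(11,4)·C(8,2) + C(11,5)·C(8,1) + C(11,6)·C(8,0) = 22638; total = C(19,6) = 27132.
P = 22638/27132 = 539/646 ≈ 0.8344.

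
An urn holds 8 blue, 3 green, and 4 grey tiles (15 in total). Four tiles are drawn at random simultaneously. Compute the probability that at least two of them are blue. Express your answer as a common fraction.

10/13

Sum the hypergeometric tail for j = 2,…,4 blue tiles.
Favorable = C(8,2)·C(7,2) + C(8,3)·C(7,1) + C(8,4)·C(7,0) = 1050; total = C(15,4) = 1365.
P = 1050/1365 = 10/13 ≈ 0.7692.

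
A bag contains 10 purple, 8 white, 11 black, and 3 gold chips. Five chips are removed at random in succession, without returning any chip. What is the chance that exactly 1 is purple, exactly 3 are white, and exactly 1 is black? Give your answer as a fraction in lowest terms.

55/1798

Unordered draws without replacement: count favorable combinations over C(32,5).
Favorable = C(10,1) · C(8,3) · C(11,1) · C(3,0) = 6160; total = C(32,5) = 201376.
P = 6160/201376 = 55/1798 ≈ 0.0306.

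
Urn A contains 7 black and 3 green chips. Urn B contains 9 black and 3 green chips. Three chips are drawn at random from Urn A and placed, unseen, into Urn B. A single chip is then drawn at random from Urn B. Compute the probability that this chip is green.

Condition on how many of the transferred chips are green (from Urn A: 3 green of 10; then Urn B has 15 total).
  0 green: C(3,0)C(7,3)/C(10,3) = 7/24; then P = 3/15
  1 green: C(3,1)C(7,2)/C(10,3) = 21/40; then P = 4/15
  2 green: C(3,2)C(7,1)/C(10,3) = 7/40; then P = 5/15
  3 green: C(3,3)C(7,0)/C(10,3) = 1/120; then P = 6/15
P(green from Urn B) = 13/50 ≈ 0.2600.

13/50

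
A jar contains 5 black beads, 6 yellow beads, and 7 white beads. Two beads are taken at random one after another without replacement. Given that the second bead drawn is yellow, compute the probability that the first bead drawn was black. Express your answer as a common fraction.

P(first=black and the second bead drawn is yellow) = (5/18)·(6/17) = 5/51.
P(the second bead drawn is yellow) = Σ over first color = 5/51 + 5/51 + 7/51 = 1/3.
By Bayes, P(first=black | the second bead drawn is yellow) = 5/51 / 1/3 = 5/17 ≈ 0.2941.

5/17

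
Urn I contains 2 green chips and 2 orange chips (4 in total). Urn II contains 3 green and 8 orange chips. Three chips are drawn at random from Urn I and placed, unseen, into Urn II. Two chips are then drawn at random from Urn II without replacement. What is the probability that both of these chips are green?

8/91

Condition on how many of the transferred chips are green (from Urn I: 2 green of 4; then Urn II has 14 total).
  1 green: C(2,1)C(2,2)/C(4,3) = 1/2; then P = C(4,2)/C(14,2) = 6/91
  2 green: C(2,2)C(2,1)/C(4,3) = 1/2; then P = C(5,2)/C(14,2) = 10/91
P(both green) = 8/91 ≈ 0.0879.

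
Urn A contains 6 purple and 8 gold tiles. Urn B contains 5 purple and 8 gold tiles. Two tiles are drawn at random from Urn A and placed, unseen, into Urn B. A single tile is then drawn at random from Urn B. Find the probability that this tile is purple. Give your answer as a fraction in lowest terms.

Condition on how many of the transferred tiles are purple (from Urn A: 6 purple of 14; then Urn B has 15 total).
  0 purple: C(6,0)C(8,2)/C(14,2) = 4/13; then P = 5/15
  1 purple: C(6,1)C(8,1)/C(14,2) = 48/91; then P = 6/15
  2 purple: C(6,2)C(8,0)/C(14,2) = 15/91; then P = 7/15
P(purple from Urn B) = 41/105 ≈ 0.3905.

41/105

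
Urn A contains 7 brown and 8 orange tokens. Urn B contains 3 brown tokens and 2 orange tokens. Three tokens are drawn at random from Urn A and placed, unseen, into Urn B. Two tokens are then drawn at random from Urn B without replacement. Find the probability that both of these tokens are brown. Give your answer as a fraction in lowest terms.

Condition on how many of the transferred tokens are brown (from Urn A: 7 brown of 15; then Urn B has 8 total).
  0 brown: C(7,0)C(8,3)/C(15,3) = 8/65; then P = C(3,2)/C(8,2) = 3/28
  1 brown: C(7,1)C(8,2)/C(15,3) = 28/65; then P = C(4,2)/C(8,2) = 3/14
  2 brown: C(7,2)C(8,1)/C(15,3) = 24/65; then P = C(5,2)/C(8,2) = 5/14
  3 brown: C(7,3)C(8,0)/C(15,3) = 1/13; then P = C(6,2)/C(8,2) = 15/28
P(both brown) = 39/140 ≈ 0.2786.

39/140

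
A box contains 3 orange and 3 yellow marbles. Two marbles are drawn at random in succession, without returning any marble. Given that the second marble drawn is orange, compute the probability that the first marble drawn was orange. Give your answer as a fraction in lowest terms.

P(first=orange and the second marble drawn is orange) = (3/6)·(2/5) = 1/5.
P(the second marble drawn is orange) = Σ over first color = 1/5 + 3/10 = 1/2.
By Bayes, P(first=orange | the second marble drawn is orange) = 1/5 / 1/2 = 2/5 ≈ 0.4000.

2/5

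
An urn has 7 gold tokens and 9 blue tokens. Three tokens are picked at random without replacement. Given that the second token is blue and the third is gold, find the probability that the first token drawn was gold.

3/7

P(first=gold and the second token is blue and the third is gold) = (7/16)·(9/15)·(6/14) = 9/80.
P(E) = Σ over first color = 9/80 + 3/20 = 21/80.
By Bayes, P(first=gold | E) = 9/80 / 21/80 = 3/7 ≈ 0.4286.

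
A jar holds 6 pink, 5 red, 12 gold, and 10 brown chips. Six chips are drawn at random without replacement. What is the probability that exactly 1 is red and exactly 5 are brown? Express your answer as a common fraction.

45/39556

Unordered draws without replacement: count favorable combinations over C(33,6).
Favorable = C(6,0) · C(5,1) · C(12,0) · C(10,5) = 1260; total = C(33,6) = 1107568.
P = 1260/1107568 = 45/39556 ≈ 0.0011.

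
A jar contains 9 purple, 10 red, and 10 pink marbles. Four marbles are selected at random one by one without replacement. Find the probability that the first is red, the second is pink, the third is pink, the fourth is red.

75/5278

Multiply the conditional probability of each draw in order, without replacement, so each draw removes one from its color and from the total.
P = (10/29) · (10/28) · (9/27) · (9/26) = 75/5278 ≈ 0.0142.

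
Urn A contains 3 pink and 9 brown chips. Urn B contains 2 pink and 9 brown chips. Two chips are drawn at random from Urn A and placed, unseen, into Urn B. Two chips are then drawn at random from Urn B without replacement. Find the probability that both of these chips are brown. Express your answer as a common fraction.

Condition on how many of the transferred chips are brown (from Urn A: 9 brown of 12; then Urn B has 13 total).
  0 brown: C(9,0)C(3,2)/C(12,2) = 1/22; then P = C(9,2)/C(13,2) = 6/13
  1 brown: C(9,1)C(3,1)/C(12,2) = 9/22; then P = C(10,2)/C(13,2) = 15/26
  2 brown: C(9,2)C(3,0)/C(12,2) = 6/11; then P = C(11,2)/C(13,2) = 55/78
P(both brown) = 367/572 ≈ 0.6416.

367/572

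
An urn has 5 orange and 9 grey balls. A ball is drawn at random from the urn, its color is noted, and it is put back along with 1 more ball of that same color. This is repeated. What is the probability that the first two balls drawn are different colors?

Either orange then grey, or grey then orange; after the first draw the total is 15.
P = (5/14)·(9/15) + (9/14)·(5/15) = 3/7 ≈ 0.4286.

3/7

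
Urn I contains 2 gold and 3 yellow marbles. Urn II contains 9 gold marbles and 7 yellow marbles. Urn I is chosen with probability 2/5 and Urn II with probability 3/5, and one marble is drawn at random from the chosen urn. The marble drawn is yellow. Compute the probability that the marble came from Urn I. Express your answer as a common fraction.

P(yellow | Urn I) = 3/5; P(yellow | Urn II) = 7/16.
P(yellow) = 2/5·3/5 + 3/5·7/16 = 201/400.
By Bayes' rule, P(Urn I | yellow) = 6/25 / 201/400 = 32/67 ≈ 0.4776.

32/67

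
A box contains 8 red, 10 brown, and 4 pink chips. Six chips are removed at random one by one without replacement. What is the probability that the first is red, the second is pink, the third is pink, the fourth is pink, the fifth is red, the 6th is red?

Multiply the conditional probability of each draw in order, without replacement, so each draw removes one from its color and from the total.
P = (8/22) · (4/21) · (3/20) · (2/19) · (7/18) · (6/17) = 8/53295 ≈ 0.0002.

8/53295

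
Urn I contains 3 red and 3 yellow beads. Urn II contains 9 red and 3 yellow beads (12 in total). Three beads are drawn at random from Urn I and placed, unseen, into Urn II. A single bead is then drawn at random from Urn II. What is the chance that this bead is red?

Condition on how many of the transferred beads are red (from Urn I: 3 red of 6; then Urn II has 15 total).
  0 red: C(3,0)C(3,3)/C(6,3) = 1/20; then P = 9/15
  1 red: C(3,1)C(3,2)/C(6,3) = 9/20; then P = 10/15
  2 red: C(3,2)C(3,1)/C(6,3) = 9/20; then P = 11/15
  3 red: C(3,3)C(3,0)/C(6,3) = 1/20; then P = 12/15
P(red from Urn II) = 7/10 ≈ 0.7000.

7/10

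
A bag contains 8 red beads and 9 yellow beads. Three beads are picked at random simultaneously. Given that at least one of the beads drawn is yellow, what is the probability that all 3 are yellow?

7/52

P(all 3 yellow) = C(9,3)/C(17,3) = 21/170; P(at least one yellow) = 1 − C(8,3)/C(17,3) = 78/85.
Since 'all 3 yellow' ⊆ 'at least one yellow', P(all 3 | at least one) = 21/170 / 78/85 = 7/52 ≈ 0.1346.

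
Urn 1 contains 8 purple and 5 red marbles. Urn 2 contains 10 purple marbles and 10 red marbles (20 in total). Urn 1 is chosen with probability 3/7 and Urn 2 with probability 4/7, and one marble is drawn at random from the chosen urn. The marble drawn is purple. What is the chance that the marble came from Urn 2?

P(purple | Urn 1) = 8/13; P(purple | Urn 2) = 1/2.
P(purple) = 3/7·8/13 + 4/7·1/2 = 50/91.
By Bayes' rule, P(Urn 2 | purple) = 2/7 / 50/91 = 13/25 ≈ 0.5200.

13/25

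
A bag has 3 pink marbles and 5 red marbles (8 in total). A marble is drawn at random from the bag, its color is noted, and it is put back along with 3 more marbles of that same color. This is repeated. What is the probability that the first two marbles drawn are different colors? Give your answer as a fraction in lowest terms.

15/44

Either red then pink, or pink then red; after the first draw the total is 11.
P = (5/8)·(3/11) + (3/8)·(5/11) = 15/44 ≈ 0.3409.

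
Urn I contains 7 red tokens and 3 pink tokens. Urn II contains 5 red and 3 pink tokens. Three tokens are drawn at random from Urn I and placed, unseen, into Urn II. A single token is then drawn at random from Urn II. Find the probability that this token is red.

Condition on how many of the transferred tokens are red (from Urn I: 7 red of 10; then Urn II has 11 total).
  0 red: C(7,0)C(3,3)/C(10,3) = 1/120; then P = 5/11
  1 red: C(7,1)C(3,2)/C(10,3) = 7/40; then P = 6/11
  2 red: C(7,2)C(3,1)/C(10,3) = 21/40; then P = 7/11
  3 red: C(7,3)C(3,0)/C(10,3) = 7/24; then P = 8/11
P(red from Urn II) = 71/110 ≈ 0.6455.

71/110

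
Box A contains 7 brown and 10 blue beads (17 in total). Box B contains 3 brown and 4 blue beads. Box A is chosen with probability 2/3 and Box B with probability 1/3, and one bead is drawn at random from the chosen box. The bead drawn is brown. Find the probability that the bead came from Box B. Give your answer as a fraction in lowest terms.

P(brown | Box A) = 7/17; P(brown | Box B) = 3/7.
P(brown) = 2/3·7/17 + 1/3·3/7 = 149/357.
By Bayes' rule, P(Box B | brown) = 1/7 / 149/357 = 51/149 ≈ 0.3423.

51/149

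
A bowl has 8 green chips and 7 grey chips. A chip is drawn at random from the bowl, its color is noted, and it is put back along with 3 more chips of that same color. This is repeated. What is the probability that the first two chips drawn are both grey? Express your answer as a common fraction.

After a grey draw the bowl holds 10 grey out of 18.
P = (7/15)·(10/18) = 7/27 ≈ 0.2593.

7/27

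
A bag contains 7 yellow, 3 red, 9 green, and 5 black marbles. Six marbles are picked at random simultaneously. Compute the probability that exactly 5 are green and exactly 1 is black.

45/9614

Unordered draws without replacement: count favorable combinations over C(24,6).
Favorable = C(7,0) · C(3,0) · C(9,5) · C(5,1) = 630; total = C(24,6) = 134596.
P = 630/134596 = 45/9614 ≈ 0.0047.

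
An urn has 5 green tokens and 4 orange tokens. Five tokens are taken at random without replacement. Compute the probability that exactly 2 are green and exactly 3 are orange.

20/63

Unordered draws without replacement: count favorable combinations over C(9,5).
Favorable = C(5,2) · C(4,3) = 40; total = C(9,5) = 126.
P = 40/126 = 20/63 ≈ 0.3175.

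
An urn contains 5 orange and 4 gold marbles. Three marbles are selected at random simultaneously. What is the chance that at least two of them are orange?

25/42

Sum the hypergeometric tail for j = 2,…,3 orange marbles.
Favorable = C(5,2)·C(4,1) + C(5,3)·C(4,0) = 50; total = C(9,3) = 84.
P = 50/84 = 25/42 ≈ 0.5952.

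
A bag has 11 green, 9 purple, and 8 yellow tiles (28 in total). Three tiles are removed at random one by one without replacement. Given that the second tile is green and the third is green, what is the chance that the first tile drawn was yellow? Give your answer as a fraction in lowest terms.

4/13

P(first=yellow and the second tile is green and the third is green) = (8/28)·(11/27)·(10/26) = 110/2457.
P(E) = Σ over first color = 55/1092 + 55/1092 + 110/2457 = 55/378.
By Bayes, P(first=yellow | E) = 110/2457 / 55/378 = 4/13 ≈ 0.3077.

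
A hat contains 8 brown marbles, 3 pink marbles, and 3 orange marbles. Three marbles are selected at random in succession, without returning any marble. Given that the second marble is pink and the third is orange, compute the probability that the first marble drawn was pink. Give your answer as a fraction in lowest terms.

1/6

P(first=pink and the second marble is pink and the third is orange) = (3/14)·(2/13)·(3/12) = 3/364.
P(E) = Σ over first color = 3/91 + 3/364 + 3/364 = 9/182.
By Bayes, P(first=pink | E) = 3/364 / 9/182 = 1/6 ≈ 0.1667.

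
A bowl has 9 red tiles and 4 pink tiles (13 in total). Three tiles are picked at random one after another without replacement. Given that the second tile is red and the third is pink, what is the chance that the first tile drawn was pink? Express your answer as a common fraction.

P(first=pink and the second tile is red and the third is pink) = (4/13)·(9/12)·(3/11) = 9/143.
P(E) = Σ over first color = 24/143 + 9/143 = 3/13.
By Bayes, P(first=pink | E) = 9/143 / 3/13 = 3/11 ≈ 0.2727.

3/11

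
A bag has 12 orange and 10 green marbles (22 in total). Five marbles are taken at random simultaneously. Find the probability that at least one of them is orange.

Use the complement: P(at least one orange) = 1 − P(no orange).
P(none) = C(10,5)/C(22,5) = 252/26334.
So P = 1 − 252/26334 = 207/209 ≈ 0.9904.

207/209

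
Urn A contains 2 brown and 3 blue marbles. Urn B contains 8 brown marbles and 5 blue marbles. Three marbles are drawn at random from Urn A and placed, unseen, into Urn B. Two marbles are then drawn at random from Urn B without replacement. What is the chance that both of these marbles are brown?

379/1200

Condition on how many of the transferred marbles are brown (from Urn A: 2 brown of 5; then Urn B has 16 total).
  0 brown: C(2,0)C(3,3)/C(5,3) = 1/10; then P = C(8,2)/C(16,2) = 7/30
  1 brown: C(2,1)C(3,2)/C(5,3) = 3/5; then P = C(9,2)/C(16,2) = 3/10
  2 brown: C(2,2)C(3,1)/C(5,3) = 3/10; then P = C(10,2)/C(16,2) = 3/8
P(both brown) = 379/1200 ≈ 0.3158.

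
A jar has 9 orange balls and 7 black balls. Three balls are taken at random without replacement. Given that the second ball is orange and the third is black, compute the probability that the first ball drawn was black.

P(first=black and the second ball is orange and the third is black) = (7/16)·(9/15)·(6/14) = 9/80.
P(E) = Σ over first color = 3/20 + 9/80 = 21/80.
By Bayes, P(first=black | E) = 9/80 / 21/80 = 3/7 ≈ 0.4286.

3/7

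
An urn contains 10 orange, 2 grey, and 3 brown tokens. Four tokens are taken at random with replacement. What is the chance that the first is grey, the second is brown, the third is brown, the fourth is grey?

Multiply the conditional probability of each draw in order, with replacement (the composition resets each draw).
P = (2/15) · (3/15) · (3/15) · (2/15) = 4/5625 ≈ 0.0007.

4/5625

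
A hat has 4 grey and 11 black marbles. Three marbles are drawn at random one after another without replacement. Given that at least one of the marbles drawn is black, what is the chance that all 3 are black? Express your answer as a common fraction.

15/41

P(all 3 black) = C(11,3)/C(15,3) = 33/91; P(at least one black) = 1 − C(4,3)/C(15,3) = 451/455.
Since 'all 3 black' ⊆ 'at least one black', P(all 3 | at least one) = 33/91 / 451/455 = 15/41 ≈ 0.3659.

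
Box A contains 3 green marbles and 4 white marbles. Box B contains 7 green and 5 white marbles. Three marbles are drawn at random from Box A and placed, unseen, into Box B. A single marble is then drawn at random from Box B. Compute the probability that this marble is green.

58/105

Condition on how many of the transferred marbles are green (from Box A: 3 green of 7; then Box B has 15 total).
  0 green: C(3,0)C(4,3)/C(7,3) = 4/35; then P = 7/15
  1 green: C(3,1)C(4,2)/C(7,3) = 18/35; then P = 8/15
  2 green: C(3,2)C(4,1)/C(7,3) = 12/35; then P = 9/15
  3 green: C(3,3)C(4,0)/C(7,3) = 1/35; then P = 10/15
P(green from Box B) = 58/105 ≈ 0.5524.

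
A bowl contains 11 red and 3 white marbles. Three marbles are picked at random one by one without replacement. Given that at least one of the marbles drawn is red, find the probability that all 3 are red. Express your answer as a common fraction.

P(all 3 red) = C(11,3)/C(14,3) = 165/364; P(at least one red) = 1 − C(3,3)/C(14,3) = 363/364.
Since 'all 3 red' ⊆ 'at least one red', P(all 3 | at least one) = 165/364 / 363/364 = 5/11 ≈ 0.4545.

5/11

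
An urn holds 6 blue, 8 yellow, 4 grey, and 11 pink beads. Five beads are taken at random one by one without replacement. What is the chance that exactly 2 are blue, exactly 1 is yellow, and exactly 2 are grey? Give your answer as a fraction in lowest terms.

16/2639

Unordered draws without replacement: count favorable combinations over C(29,5).
Favorable = C(6,2) · C(8,1) · C(4,2) · C(11,0) = 720; total = C(29,5) = 118755.
P = 720/118755 = 16/2639 ≈ 0.0061.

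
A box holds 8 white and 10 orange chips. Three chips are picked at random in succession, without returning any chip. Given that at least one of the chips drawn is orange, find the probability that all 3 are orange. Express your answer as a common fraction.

3/19

P(all 3 orange) = C(10,3)/C(18,3) = 5/34; P(at least one orange) = 1 − C(8,3)/C(18,3) = 95/102.
Since 'all 3 orange' ⊆ 'at least one orange', P(all 3 | at least one) = 5/34 / 95/102 = 3/19 ≈ 0.1579.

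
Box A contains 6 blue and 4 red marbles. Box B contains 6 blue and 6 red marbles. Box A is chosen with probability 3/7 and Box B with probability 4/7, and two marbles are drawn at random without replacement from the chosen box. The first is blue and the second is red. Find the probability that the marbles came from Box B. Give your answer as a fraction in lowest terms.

P(E | Box A) = 4/15; P(E | Box B) = 3/11.
P(E) = 3/7·4/15 + 4/7·3/11 = 104/385.
By Bayes' rule, P(Box B | E) = 12/77 / 104/385 = 15/26 ≈ 0.5769.

15/26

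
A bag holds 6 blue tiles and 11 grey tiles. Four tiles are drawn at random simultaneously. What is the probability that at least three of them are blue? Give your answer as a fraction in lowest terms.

47/476

Sum the hypergeometric tail for j = 3,…,4 blue tiles.
Favorable = C(6,3)·C(11,1) + C(6,4)·C(11,0) = 235; total = C(17,4) = 2380.
P = 235/2380 = 47/476 ≈ 0.0987.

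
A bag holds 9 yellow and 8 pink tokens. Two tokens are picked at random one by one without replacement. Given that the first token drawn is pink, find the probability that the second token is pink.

After removing 1 pink, the bag has 7 pink out of 16 remaining.
P(second is pink | given) = 7/16 ≈ 0.4375.

7/16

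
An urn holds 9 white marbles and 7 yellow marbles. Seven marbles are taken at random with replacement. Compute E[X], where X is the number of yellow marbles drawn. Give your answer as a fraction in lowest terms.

By linearity of expectation, E[X] = Σ P(draw i is yellow); each independent draw has P(yellow) = 7/16.
E[X] = 7 · 7/16 = 49/16 ≈ 3.0625.

49/16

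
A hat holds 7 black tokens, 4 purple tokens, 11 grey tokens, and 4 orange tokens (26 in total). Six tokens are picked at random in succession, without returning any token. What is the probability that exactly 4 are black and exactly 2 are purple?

3/3289

Unordered draws without replacement: count favorable combinations over C(26,6).
Favorable = C(7,4) · C(4,2) · C(11,0) · C(4,0) = 210; total = C(26,6) = 230230.
P = 210/230230 = 3/3289 ≈ 0.0009.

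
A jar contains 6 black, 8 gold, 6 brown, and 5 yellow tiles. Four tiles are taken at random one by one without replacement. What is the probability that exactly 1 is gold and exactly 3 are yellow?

Unordered draws without replacement: count favorable combinations over C(25,4).
Favorable = C(6,0) · C(8,1) · C(6,0) · C(5,3) = 80; total = C(25,4) = 12650.
P = 80/12650 = 8/1265 ≈ 0.0063.

8/1265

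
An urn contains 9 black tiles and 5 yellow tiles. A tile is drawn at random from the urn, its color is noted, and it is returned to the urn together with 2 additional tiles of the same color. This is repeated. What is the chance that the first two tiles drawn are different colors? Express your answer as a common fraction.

45/112

Either black then yellow, or yellow then black; after the first draw the total is 16.
P = (9/14)·(5/16) + (5/14)·(9/16) = 45/112 ≈ 0.4018.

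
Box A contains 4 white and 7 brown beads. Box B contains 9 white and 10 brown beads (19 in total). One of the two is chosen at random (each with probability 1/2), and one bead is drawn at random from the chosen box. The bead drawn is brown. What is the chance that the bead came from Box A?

133/243

P(brown | Box A) = 7/11; P(brown | Box B) = 10/19.
P(brown) = 1/2·7/11 + 1/2·10/19 = 243/418.
By Bayes' rule, P(Box A | brown) = 7/22 / 243/418 = 133/243 ≈ 0.5473.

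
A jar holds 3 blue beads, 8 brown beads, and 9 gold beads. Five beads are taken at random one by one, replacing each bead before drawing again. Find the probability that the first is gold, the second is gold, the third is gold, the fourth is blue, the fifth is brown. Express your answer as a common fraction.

Multiply the conditional probability of each draw in order, with replacement (the composition resets each draw).
P = (9/20) · (9/20) · (9/20) · (3/20) · (8/20) = 2187/400000 ≈ 0.0055.

2187/400000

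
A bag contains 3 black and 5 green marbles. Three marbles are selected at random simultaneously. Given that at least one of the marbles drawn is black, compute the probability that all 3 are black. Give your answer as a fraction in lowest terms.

P(all 3 black) = C(3,3)/C(8,3) = 1/56; P(at least one black) = 1 − C(5,3)/C(8,3) = 23/28.
Since 'all 3 black' ⊆ 'at least one black', P(all 3 | at least one) = 1/56 / 23/28 = 1/46 ≈ 0.0217.

1/46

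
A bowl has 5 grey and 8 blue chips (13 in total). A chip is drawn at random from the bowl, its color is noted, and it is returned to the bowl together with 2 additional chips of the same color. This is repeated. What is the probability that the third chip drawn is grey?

5/13

Sum over the four possibilities for the first two draws (grey/not-grey each), tracking how the grey count and total change by +2 per draw.
P(third is grey) = 5/13 ≈ 0.3846. (In a Pólya urn every draw has the same marginal probability 5/13.)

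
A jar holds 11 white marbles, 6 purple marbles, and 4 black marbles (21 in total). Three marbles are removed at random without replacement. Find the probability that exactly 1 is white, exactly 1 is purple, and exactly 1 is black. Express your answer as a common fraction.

Unordered draws without replacement: count favorable combinations over C(21,3).
Favorable = C(11,1) · C(6,1) · C(4,1) = 264; total = C(21,3) = 1330.
P = 264/1330 = 132/665 ≈ 0.1985.

132/665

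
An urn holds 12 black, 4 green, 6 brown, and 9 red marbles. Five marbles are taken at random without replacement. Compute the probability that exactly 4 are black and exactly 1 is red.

Unordered draws without replacement: count favorable combinations over C(31,5).
Favorable = C(12,4) · C(4,0) · C(6,0) · C(9,1) = 4455; total = C(31,5) = 169911.
P = 4455/169911 = 165/6293 ≈ 0.0262.

165/6293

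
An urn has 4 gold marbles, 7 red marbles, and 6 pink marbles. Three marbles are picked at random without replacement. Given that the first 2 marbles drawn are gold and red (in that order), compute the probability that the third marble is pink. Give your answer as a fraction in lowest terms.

After removing 1 gold, 1 red, the urn has 6 pink out of 15 remaining.
P(third is pink | given) = 6/15 = 2/5 ≈ 0.4000.

2/5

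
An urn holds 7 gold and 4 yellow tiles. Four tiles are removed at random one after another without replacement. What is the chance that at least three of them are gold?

35/66

Sum the hypergeometric tail for j = 3,…,4 gold tiles.
Favorable = C(7,3)·C(4,1) + C(7,4)·C(4,0) = 175; total = C(11,4) = 330.
P = 175/330 = 35/66 ≈ 0.5303.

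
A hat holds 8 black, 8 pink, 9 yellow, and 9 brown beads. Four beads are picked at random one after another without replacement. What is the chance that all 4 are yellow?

Unordered draws without replacement: count favorable combinations over C(34,4).
Favorable = C(8,0) · C(8,0) · C(9,4) · C(9,0) = 126; total = C(34,4) = 46376.
P = 126/46376 = 63/23188 ≈ 0.0027.

63/23188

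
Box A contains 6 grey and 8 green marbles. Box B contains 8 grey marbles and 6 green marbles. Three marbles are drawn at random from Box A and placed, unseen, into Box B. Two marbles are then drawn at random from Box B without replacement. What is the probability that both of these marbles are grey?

Condition on how many of the transferred marbles are grey (from Box A: 6 grey of 14; then Box B has 17 total).
  0 grey: C(6,0)C(8,3)/C(14,3) = 2/13; then P = C(8,2)/C(17,2) = 7/34
  1 grey: C(6,1)C(8,2)/C(14,3) = 6/13; then P = C(9,2)/C(17,2) = 9/34
  2 grey: C(6,2)C(8,1)/C(14,3) = 30/91; then P = C(10,2)/C(17,2) = 45/136
  3 grey: C(6,3)C(8,0)/C(14,3) = 5/91; then P = C(11,2)/C(17,2) = 55/136
P(both grey) = 3529/12376 ≈ 0.2851.

3529/12376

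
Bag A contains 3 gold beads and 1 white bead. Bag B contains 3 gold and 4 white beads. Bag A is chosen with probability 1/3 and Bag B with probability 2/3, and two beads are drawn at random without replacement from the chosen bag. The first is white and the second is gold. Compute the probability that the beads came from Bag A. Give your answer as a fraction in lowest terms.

7/23

P(E | Bag A) = 1/4; P(E | Bag B) = 2/7.
P(E) = 1/3·1/4 + 2/3·2/7 = 23/84.
By Bayes' rule, P(Bag A | E) = 1/12 / 23/84 = 7/23 ≈ 0.3043.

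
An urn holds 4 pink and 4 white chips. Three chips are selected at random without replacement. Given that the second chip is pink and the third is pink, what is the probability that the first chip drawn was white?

2/3

P(first=white and the second chip is pink and the third is pink) = (4/8)·(4/7)·(3/6) = 1/7.
P(E) = Σ over first color = 1/14 + 1/7 = 3/14.
By Bayes, P(first=white | E) = 1/7 / 3/14 = 2/3 ≈ 0.6667.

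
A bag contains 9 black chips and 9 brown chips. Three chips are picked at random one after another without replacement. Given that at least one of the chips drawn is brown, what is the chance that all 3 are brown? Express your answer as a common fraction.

P(all 3 brown) = C(9,3)/C(18,3) = 7/68; P(at least one brown) = 1 − C(9,3)/C(18,3) = 61/68.
Since 'all 3 brown' ⊆ 'at least one brown', P(all 3 | at least one) = 7/68 / 61/68 = 7/61 ≈ 0.1148.

7/61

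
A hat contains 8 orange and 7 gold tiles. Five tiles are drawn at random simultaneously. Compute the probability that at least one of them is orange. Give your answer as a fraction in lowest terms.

142/143

Use the complement: P(at least one orange) = 1 − P(no orange).
P(none) = C(7,5)/C(15,5) = 21/3003.
So P = 1 − 21/3003 = 142/143 ≈ 0.9930.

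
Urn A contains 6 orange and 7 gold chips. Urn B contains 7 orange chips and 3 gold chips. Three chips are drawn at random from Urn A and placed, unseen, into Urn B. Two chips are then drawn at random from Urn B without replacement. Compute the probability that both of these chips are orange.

Condition on how many of the transferred chips are orange (from Urn A: 6 orange of 13; then Urn B has 13 total).
  0 orange: C(6,0)C(7,3)/C(13,3) = 35/286; then P = C(7,2)/C(13,2) = 7/26
  1 orange: C(6,1)C(7,2)/C(13,3) = 63/143; then P = C(8,2)/C(13,2) = 14/39
  2 orange: C(6,2)C(7,1)/C(13,3) = 105/286; then P = C(9,2)/C(13,2) = 6/13
  3 orange: C(6,3)C(7,0)/C(13,3) = 10/143; then P = C(10,2)/C(13,2) = 15/26
P(both orange) = 271/676 ≈ 0.4009.

271/676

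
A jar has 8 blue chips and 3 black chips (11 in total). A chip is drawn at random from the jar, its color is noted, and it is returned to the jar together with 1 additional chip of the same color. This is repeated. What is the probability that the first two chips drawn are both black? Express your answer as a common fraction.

After a black draw the jar holds 4 black out of 12.
P = (3/11)·(4/12) = 1/11 ≈ 0.0909.

1/11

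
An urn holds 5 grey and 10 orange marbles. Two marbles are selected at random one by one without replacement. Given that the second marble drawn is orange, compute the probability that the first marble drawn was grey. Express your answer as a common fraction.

P(first=grey and the second marble drawn is orange) = (5/15)·(10/14) = 5/21.
P(the second marble drawn is orange) = Σ over first color = 5/21 + 3/7 = 2/3.
By Bayes, P(first=grey | the second marble drawn is orange) = 5/21 / 2/3 = 5/14 ≈ 0.3571.

5/14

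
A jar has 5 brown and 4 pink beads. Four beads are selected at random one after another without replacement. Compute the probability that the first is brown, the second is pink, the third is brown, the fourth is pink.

5/63

Multiply the conditional probability of each draw in order, without replacement, so each draw removes one from its color and from the total.
P = (5/9) · (4/8) · (4/7) · (3/6) = 5/63 ≈ 0.0794.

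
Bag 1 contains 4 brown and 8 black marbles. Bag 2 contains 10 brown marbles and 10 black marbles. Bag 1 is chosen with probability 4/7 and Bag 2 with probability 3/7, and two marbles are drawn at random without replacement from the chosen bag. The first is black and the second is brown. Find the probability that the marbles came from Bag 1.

P(E | Bag 1) = 8/33; P(E | Bag 2) = 5/19.
P(E) = 4/7·8/33 + 3/7·5/19 = 1103/4389.
By Bayes' rule, P(Bag 1 | E) = 32/231 / 1103/4389 = 608/1103 ≈ 0.5512.

608/1103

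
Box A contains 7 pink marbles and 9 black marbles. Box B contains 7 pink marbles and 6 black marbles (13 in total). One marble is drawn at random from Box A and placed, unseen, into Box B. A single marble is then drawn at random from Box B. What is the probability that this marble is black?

Condition on how many of the transferred marbles are black (from Box A: 9 black of 16; then Box B has 14 total).
  0 black: C(9,0)C(7,1)/C(16,1) = 7/16; then P = 6/14
  1 black: C(9,1)C(7,0)/C(16,1) = 9/16; then P = 7/14
P(black from Box B) = 15/32 ≈ 0.4688.

15/32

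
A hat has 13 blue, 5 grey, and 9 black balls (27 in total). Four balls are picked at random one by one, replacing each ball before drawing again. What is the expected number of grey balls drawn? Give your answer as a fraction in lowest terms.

20/27

By linearity of expectation, E[X] = Σ P(draw i is grey); each independent draw has P(grey) = 5/27.
E[X] = 4 · 5/27 = 20/27 ≈ 0.7407.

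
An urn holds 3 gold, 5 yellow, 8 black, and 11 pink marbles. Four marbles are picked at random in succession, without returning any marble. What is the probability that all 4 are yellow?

Unordered draws without replacement: count favorable combinations over C(27,4).
Favorable = C(3,0) · C(5,4) · C(8,0) · C(11,0) = 5; total = C(27,4) = 17550.
P = 5/17550 = 1/3510 ≈ 0.0003.

1/3510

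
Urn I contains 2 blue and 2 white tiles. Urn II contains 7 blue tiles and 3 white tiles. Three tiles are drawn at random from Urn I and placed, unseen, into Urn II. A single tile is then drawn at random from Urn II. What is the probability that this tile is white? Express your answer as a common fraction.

Condition on how many of the transferred tiles are white (from Urn I: 2 white of 4; then Urn II has 13 total).
  1 white: C(2,1)C(2,2)/C(4,3) = 1/2; then P = 4/13
  2 white: C(2,2)C(2,1)/C(4,3) = 1/2; then P = 5/13
P(white from Urn II) = 9/26 ≈ 0.3462.

9/26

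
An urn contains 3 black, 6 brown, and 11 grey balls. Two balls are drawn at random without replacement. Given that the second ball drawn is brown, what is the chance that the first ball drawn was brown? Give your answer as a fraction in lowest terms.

5/19

P(first=brown and the second ball drawn is brown) = (6/20)·(5/19) = 3/38.
P(the second ball drawn is brown) = Σ over first color = 9/190 + 3/38 + 33/190 = 3/10.
By Bayes, P(first=brown | the second ball drawn is brown) = 3/38 / 3/10 = 5/19 ≈ 0.2632.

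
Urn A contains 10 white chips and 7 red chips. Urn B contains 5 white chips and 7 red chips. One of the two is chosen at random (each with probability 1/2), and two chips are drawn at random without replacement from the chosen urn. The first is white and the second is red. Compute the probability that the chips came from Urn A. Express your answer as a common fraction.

P(E | Urn A) = 35/136; P(E | Urn B) = 35/132.
P(E) = 1/2·35/136 + 1/2·35/132 = 2345/8976.
By Bayes' rule, P(Urn A | E) = 35/272 / 2345/8976 = 33/67 ≈ 0.4925.

33/67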